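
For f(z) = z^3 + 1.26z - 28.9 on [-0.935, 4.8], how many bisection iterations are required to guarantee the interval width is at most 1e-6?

Initial width b − a = 4.8 − -0.935 = 5.735000.
After n steps the width is (b−a)/2^n; need (b−a)/2^n ≤ 1e-6.
So n ≥ log₂(5.735000/1e-6) = log₂(5735000.0000) ≈ 22.4514.
Hence n = 23.

23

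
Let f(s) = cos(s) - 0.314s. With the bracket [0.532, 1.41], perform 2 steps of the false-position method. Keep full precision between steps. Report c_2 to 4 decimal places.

1.1875

f(0.532000) = 0.694746, f(1.410000) = -0.282636
step 1: c = 1.156103, f(c) = 0.039893 > 0 → new bracket [1.156103, 1.410000]
step 2: c = 1.187507, f(c) = 0.001096 > 0 → new bracket [1.187507, 1.410000]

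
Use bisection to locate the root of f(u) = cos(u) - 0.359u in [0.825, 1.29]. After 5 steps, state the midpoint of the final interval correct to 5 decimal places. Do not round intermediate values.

f(0.825000) = 0.382382, f(1.290000) = -0.185989 (opposite signs)
step 1: m = 1.057500, f(m) = 0.111409 > 0 → root in [1.057500, 1.290000]
step 2: m = 1.173750, f(m) = -0.034680 < 0 → root in [1.057500, 1.173750]
step 3: m = 1.115625, f(m) = 0.039107 > 0 → root in [1.115625, 1.173750]
step 4: m = 1.144688, f(m) = 0.002388 > 0 → root in [1.144688, 1.173750]
step 5: m = 1.159219, f(m) = -0.016104 < 0 → root in [1.144688, 1.159219]
Midpoint of [1.144688, 1.159219] = 1.151953

1.15195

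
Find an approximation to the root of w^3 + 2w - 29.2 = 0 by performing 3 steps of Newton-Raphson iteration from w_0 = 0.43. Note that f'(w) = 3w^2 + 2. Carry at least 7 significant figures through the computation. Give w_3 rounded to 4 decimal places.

5.2362

Newton update: w ← w − f(w)/f'(w).
w_0 = 0.430000: f = -28.260493, f' = 2.554700 → w_1 = 0.430000 - (-28.260493)/(2.554700) = 11.492157
w_1 = 11.492157: f = 1511.549805, f' = 398.209031 → w_2 = 11.492157 - (1511.549805)/(398.209031) = 7.696287
w_2 = 7.696287: f = 442.065457, f' = 179.698500 → w_3 = 7.696287 - (442.065457)/(179.698500) = 5.236247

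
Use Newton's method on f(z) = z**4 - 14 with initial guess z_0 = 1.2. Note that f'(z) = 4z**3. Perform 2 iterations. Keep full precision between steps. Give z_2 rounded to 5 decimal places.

2.33389

z_0 = 1.200000: f = -11.926400, f' = 6.912000 → z_1 = 1.200000 - (-11.926400)/(6.912000) = 2.925463
z_1 = 2.925463: f = 59.245073, f' = 100.148351 → z_2 = 2.925463 - (59.245073)/(100.148351) = 2.333890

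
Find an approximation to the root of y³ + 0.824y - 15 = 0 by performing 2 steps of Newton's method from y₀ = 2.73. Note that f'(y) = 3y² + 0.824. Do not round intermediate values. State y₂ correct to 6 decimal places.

y_0 = 2.730000: f = 7.595937, f' = 23.182700 → y_1 = 2.730000 - (7.595937)/(23.182700) = 2.402345
y_1 = 2.402345: f = 0.844086, f' = 18.137779 → y_2 = 2.402345 - (0.844086)/(18.137779) = 2.355807

2.355807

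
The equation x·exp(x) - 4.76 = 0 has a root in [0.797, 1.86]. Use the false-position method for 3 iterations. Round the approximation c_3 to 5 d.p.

1.27543

f(0.797000) = -2.991557, f(1.860000) = 7.188150
step 1: c = 1.109389, f(c) = -1.395774 < 0 → new bracket [1.109389, 1.860000]
step 2: c = 1.231441, f(c) = -0.540886 < 0 → new bracket [1.231441, 1.860000]
step 3: c = 1.275428, f(c) = -0.193672 < 0 → new bracket [1.275428, 1.860000]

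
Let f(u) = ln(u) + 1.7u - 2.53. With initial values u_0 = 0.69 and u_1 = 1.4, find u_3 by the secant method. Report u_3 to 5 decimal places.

f(u_0) = -1.728064, f(u_1) = 0.186472
u_2 = 1.400000 - (0.186472)·(1.400000 - 0.690000)/(0.186472 - (-1.728064)) = 1.330847; f(u_2) = 0.018256
u_3 = 1.330847 - (0.018256)·(1.330847 - 1.400000)/(0.018256 - (0.186472)) = 1.323342; f(u_3) = -0.000158

1.32334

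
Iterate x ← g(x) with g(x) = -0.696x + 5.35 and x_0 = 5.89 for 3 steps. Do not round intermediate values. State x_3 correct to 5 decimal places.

2.23219

x_1 = g(5.890000) = 1.250560
x_2 = g(1.250560) = 4.479610
x_3 = g(4.479610) = 2.232191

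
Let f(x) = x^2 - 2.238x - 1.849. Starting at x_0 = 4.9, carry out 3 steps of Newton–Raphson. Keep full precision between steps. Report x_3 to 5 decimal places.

f'(x) = 2x - 2.238
x_0 = 4.900000: f = 11.194800, f' = 7.562000 → x_1 = 4.900000 - (11.194800)/(7.562000) = 3.419598
x_1 = 3.419598: f = 2.191590, f' = 4.601196 → x_2 = 3.419598 - (2.191590)/(4.601196) = 2.943289
x_2 = 2.943289: f = 0.226870, f' = 3.648578 → x_3 = 2.943289 - (0.226870)/(3.648578) = 2.881109

2.88111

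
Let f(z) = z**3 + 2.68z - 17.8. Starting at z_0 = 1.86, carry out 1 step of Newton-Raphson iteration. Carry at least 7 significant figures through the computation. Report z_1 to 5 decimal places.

f'(z) = 3z**2 + 2.68
z_0 = 1.860000: f = -6.380344, f' = 13.058800 → z_1 = 1.860000 - (-6.380344)/(13.058800) = 2.348586

2.34859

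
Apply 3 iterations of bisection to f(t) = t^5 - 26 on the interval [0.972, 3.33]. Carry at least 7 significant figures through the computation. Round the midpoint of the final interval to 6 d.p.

f(0.972000) = -25.132376, f(3.330000) = 383.469132 (opposite signs)
step 1: m = 2.151000, f(m) = 20.047075 > 0 → root in [0.972000, 2.151000]
step 2: m = 1.561500, f(m) = -16.716538 < 0 → root in [1.561500, 2.151000]
step 3: m = 1.856250, f(m) = -3.961485 < 0 → root in [1.856250, 2.151000]
Midpoint of [1.856250, 2.151000] = 2.003625

2.003625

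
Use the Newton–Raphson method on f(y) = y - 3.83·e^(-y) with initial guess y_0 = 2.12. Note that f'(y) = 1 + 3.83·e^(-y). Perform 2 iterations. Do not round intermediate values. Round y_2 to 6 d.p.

1.167959

y_0 = 2.120000: f = 1.660279, f' = 1.459721 → y_1 = 2.120000 - (1.660279)/(1.459721) = 0.982605
y_1 = 0.982605: f = -0.451096, f' = 2.433701 → y_2 = 0.982605 - (-0.451096)/(2.433701) = 1.167959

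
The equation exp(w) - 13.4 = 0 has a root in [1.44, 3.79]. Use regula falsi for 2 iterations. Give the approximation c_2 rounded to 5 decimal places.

False-position update: c = (a·f(b) − b·f(a))/(f(b) − f(a)); replace the endpoint whose sign matches f(c).
f(1.440000) = -9.179304, f(3.790000) = 30.856400
step 1: c = 1.978803, f(c) = -6.165920 < 0 → new bracket [1.978803, 3.790000]
step 2: c = 2.280451, f(c) = -3.618911 < 0 → new bracket [2.280451, 3.790000]

2.28045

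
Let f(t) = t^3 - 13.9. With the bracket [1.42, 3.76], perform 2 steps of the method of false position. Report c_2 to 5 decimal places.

False-position update: c = (a·f(b) − b·f(a))/(f(b) − f(a)); replace the endpoint whose sign matches f(c).
f(1.420000) = -11.036712, f(3.760000) = 39.257376
step 1: c = 1.933498, f(c) = -6.671785 < 0 → new bracket [1.933498, 3.760000]
step 2: c = 2.198820, f(c) = -3.269123 < 0 → new bracket [2.198820, 3.760000]

2.19882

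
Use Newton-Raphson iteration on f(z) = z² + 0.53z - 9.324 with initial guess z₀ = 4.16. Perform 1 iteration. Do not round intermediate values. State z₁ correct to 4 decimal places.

3.0090

f'(z) = 2z + 0.53
z_0 = 4.160000: f = 10.186400, f' = 8.850000 → z_1 = 4.160000 - (10.186400)/(8.850000) = 3.008994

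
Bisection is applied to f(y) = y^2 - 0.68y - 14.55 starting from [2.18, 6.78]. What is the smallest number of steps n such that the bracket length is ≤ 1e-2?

Initial width b − a = 6.78 − 2.18 = 4.600000.
After n steps the width is (b−a)/2^n; need (b−a)/2^n ≤ 1e-2.
So n ≥ log₂(4.600000/1e-2) = log₂(460.0000) ≈ 8.8455.
Hence n = 9.

9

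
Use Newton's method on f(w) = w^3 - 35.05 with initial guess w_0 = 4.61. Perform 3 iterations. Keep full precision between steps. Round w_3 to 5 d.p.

3.27295

Newton update: w ← w − f(w)/f'(w).
f'(w) = 3w^2
w_0 = 4.610000: f = 62.922181, f' = 63.756300 → w_1 = 4.610000 - (62.922181)/(63.756300) = 3.623083
w_1 = 3.623083: f = 12.509231, f' = 39.380190 → w_2 = 3.623083 - (12.509231)/(39.380190) = 3.305430
w_2 = 3.305430: f = 1.064691, f' = 32.777603 → w_3 = 3.305430 - (1.064691)/(32.777603) = 3.272948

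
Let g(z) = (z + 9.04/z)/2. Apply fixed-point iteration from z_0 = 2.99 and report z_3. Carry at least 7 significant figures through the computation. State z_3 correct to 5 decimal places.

z_1 = g(2.990000) = 3.006706
z_2 = g(3.006706) = 3.006659
z_3 = g(3.006659) = 3.006659

3.00666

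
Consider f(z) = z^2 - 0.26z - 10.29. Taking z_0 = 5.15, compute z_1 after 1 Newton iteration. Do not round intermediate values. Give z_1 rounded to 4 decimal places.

3.6666

f'(z) = 2z - 0.26
z_0 = 5.150000: f = 14.893500, f' = 10.040000 → z_1 = 5.150000 - (14.893500)/(10.040000) = 3.666584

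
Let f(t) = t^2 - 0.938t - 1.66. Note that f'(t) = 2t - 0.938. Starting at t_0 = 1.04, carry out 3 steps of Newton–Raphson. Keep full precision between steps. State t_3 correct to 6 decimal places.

1.842394

Newton update: t ← t − f(t)/f'(t).
t_0 = 1.040000: f = -1.553920, f' = 1.142000 → t_1 = 1.040000 - (-1.553920)/(1.142000) = 2.400701
t_1 = 2.400701: f = 1.851506, f' = 3.863401 → t_2 = 2.400701 - (1.851506)/(3.863401) = 1.921458
t_2 = 1.921458: f = 0.229673, f' = 2.904916 → t_3 = 1.921458 - (0.229673)/(2.904916) = 1.842394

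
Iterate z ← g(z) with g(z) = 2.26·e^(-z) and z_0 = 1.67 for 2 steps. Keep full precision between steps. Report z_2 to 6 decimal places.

1.476872

z_1 = g(1.670000) = 0.425438
z_2 = g(0.425438) = 1.476872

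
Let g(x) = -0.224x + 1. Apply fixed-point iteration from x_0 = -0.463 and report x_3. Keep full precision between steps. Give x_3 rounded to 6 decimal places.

0.831380

x_1 = g(-0.463000) = 1.103712
x_2 = g(1.103712) = 0.752769
x_3 = g(0.752769) = 0.831380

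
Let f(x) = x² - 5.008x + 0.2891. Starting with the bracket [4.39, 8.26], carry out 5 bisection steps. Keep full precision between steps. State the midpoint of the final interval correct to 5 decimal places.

4.93422

f(4.390000) = -2.423920, f(8.260000) = 27.150620 (opposite signs)
step 1: m = 6.325000, f(m) = 8.619125 > 0 → root in [4.390000, 6.325000]
step 2: m = 5.357500, f(m) = 2.161546 > 0 → root in [4.390000, 5.357500]
step 3: m = 4.873750, f(m) = -0.365201 < 0 → root in [4.873750, 5.357500]
step 4: m = 5.115625, f(m) = 0.839669 > 0 → root in [4.873750, 5.115625]
step 5: m = 4.994687, f(m) = 0.222608 > 0 → root in [4.873750, 4.994687]
Midpoint of [4.873750, 4.994687] = 4.934219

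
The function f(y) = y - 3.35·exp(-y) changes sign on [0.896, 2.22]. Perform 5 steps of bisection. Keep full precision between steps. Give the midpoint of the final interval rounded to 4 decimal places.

1.1236

f(0.896000) = -0.471467, f(2.220000) = 1.856159 (opposite signs)
step 1: m = 1.558000, f(m) = 0.852635 > 0 → root in [0.896000, 1.558000]
step 2: m = 1.227000, f(m) = 0.244878 > 0 → root in [0.896000, 1.227000]
step 3: m = 1.061500, f(m) = -0.097387 < 0 → root in [1.061500, 1.227000]
step 4: m = 1.144250, f(m) = 0.077400 > 0 → root in [1.061500, 1.144250]
step 5: m = 1.102875, f(m) = -0.009042 < 0 → root in [1.102875, 1.144250]
Midpoint of [1.102875, 1.144250] = 1.123563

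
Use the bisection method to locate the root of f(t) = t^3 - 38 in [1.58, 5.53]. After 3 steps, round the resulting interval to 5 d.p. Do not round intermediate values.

[3.06125, 3.55500]

f(1.580000) = -34.055688, f(5.530000) = 131.112377 (opposite signs)
step 1: m = 3.555000, f(m) = 6.928179 > 0 → root in [1.580000, 3.555000]
step 2: m = 2.567500, f(m) = -21.074896 < 0 → root in [2.567500, 3.555000]
step 3: m = 3.061250, f(m) = -9.312256 < 0 → root in [3.061250, 3.555000]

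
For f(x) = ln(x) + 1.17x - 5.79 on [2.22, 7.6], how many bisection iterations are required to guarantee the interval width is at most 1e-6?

23

Initial width b − a = 7.6 − 2.22 = 5.380000.
After n steps the width is (b−a)/2^n; need (b−a)/2^n ≤ 1e-6.
So n ≥ log₂(5.380000/1e-6) = log₂(5380000.0000) ≈ 22.3592.
Hence n = 23.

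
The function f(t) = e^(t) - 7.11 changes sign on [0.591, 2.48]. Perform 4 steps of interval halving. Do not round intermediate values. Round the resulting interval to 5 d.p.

[1.88969, 2.00775]

f(0.591000) = -5.304207, f(2.480000) = 4.831264 (opposite signs)
step 1: m = 1.535500, f(m) = -2.466353 < 0 → root in [1.535500, 2.480000]
step 2: m = 2.007750, f(m) = 0.336544 > 0 → root in [1.535500, 2.007750]
step 3: m = 1.771625, f(m) = -1.229599 < 0 → root in [1.771625, 2.007750]
step 4: m = 1.889687, f(m) = -0.492700 < 0 → root in [1.889687, 2.007750]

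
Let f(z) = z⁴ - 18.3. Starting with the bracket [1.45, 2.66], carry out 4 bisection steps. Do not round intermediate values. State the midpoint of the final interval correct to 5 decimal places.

f(1.450000) = -13.879494, f(2.660000) = 31.764115 (opposite signs)
step 1: m = 2.055000, f(m) = -0.466060 < 0 → root in [2.055000, 2.660000]
step 2: m = 2.357500, f(m) = 12.589210 > 0 → root in [2.055000, 2.357500]
step 3: m = 2.206250, f(m) = 5.392937 > 0 → root in [2.055000, 2.206250]
step 4: m = 2.130625, f(m) = 2.307631 > 0 → root in [2.055000, 2.130625]
Midpoint of [2.055000, 2.130625] = 2.092812

2.09281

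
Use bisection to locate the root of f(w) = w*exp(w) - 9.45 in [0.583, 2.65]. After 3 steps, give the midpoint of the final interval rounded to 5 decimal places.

f(0.583000) = -8.405611, f(2.650000) = 28.058202 (opposite signs)
step 1: m = 1.616500, f(m) = -1.310219 < 0 → root in [1.616500, 2.650000]
step 2: m = 2.133250, f(m) = 8.559450 > 0 → root in [1.616500, 2.133250]
step 3: m = 1.874875, f(m) = 2.774193 > 0 → root in [1.616500, 1.874875]
Midpoint of [1.616500, 1.874875] = 1.745687

1.74569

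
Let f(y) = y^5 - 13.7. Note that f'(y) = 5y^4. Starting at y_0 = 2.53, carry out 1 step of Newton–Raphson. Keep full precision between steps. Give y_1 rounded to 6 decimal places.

2.090876

y_0 = 2.530000: f = 89.957948, f' = 204.857604 → y_1 = 2.530000 - (89.957948)/(204.857604) = 2.090876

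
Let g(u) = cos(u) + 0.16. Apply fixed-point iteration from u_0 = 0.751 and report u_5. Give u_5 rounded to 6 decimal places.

0.850383

u_1 = g(0.751000) = 0.891007
u_2 = g(0.891007) = 0.788629
u_3 = g(0.788629) = 0.864818
u_4 = g(0.864818) = 0.808778
u_5 = g(0.808778) = 0.850383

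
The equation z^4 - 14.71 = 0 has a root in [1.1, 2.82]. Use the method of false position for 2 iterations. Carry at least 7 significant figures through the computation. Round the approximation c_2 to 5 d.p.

f(1.100000) = -13.245900, f(2.820000) = 48.530666
step 1: c = 1.468796, f(c) = -10.055791 < 0 → new bracket [1.468796, 2.820000]
step 2: c = 1.700717, f(c) = -6.343803 < 0 → new bracket [1.700717, 2.820000]

1.70072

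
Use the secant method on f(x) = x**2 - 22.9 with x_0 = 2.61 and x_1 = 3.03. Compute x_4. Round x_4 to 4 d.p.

4.7760

f(x_0) = -16.087900, f(x_1) = -13.719100
x_2 = 3.030000 - (-13.719100)·(3.030000 - 2.610000)/(-13.719100 - (-16.087900)) = 5.462465; f(x_2) = 6.938519
x_3 = 5.462465 - (6.938519)·(5.462465 - 3.030000)/(6.938519 - (-13.719100)) = 4.645444; f(x_3) = -1.319851
x_4 = 4.645444 - (-1.319851)·(4.645444 - 5.462465)/(-1.319851 - (6.938519)) = 4.776020; f(x_4) = -0.089633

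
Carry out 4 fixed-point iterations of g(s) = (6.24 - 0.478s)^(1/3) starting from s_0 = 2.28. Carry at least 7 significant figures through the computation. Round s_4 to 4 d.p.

s_1 = g(2.280000) = 1.726925
s_2 = g(1.726925) = 1.755983
s_3 = g(1.755983) = 1.754480
s_4 = g(1.754480) = 1.754558

1.7546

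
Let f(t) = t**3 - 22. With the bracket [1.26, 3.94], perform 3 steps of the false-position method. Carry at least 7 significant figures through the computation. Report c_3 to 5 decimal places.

2.72845

False-position update: c = (a·f(b) − b·f(a))/(f(b) − f(a)); replace the endpoint whose sign matches f(c).
f(1.260000) = -19.999624, f(3.940000) = 39.162984
step 1: c = 2.165961, f(c) = -11.838644 < 0 → new bracket [2.165961, 3.940000]
step 2: c = 2.577756, f(c) = -4.871266 < 0 → new bracket [2.577756, 3.940000]
step 3: c = 2.728453, f(c) = -1.688146 < 0 → new bracket [2.728453, 3.940000]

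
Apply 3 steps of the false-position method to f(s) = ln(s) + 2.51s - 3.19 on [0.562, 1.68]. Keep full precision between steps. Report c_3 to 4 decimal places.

f(0.562000) = -2.355633, f(1.680000) = 1.545594
step 1: c = 1.237069, f(c) = 0.127789 > 0 → new bracket [0.562000, 1.237069]
step 2: c = 1.202332, f(c) = 0.012118 > 0 → new bracket [0.562000, 1.202332]
step 3: c = 1.199055, f(c) = 0.001163 > 0 → new bracket [0.562000, 1.199055]

1.1991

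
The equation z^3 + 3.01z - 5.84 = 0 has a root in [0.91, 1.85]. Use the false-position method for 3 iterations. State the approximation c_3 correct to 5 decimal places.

f(0.910000) = -2.347329, f(1.850000) = 6.060125
step 1: c = 1.172444, f(c) = -0.699270 < 0 → new bracket [1.172444, 1.850000]
step 2: c = 1.242539, f(c) = -0.181601 < 0 → new bracket [1.242539, 1.850000]
step 3: c = 1.260212, f(c) = -0.045372 < 0 → new bracket [1.260212, 1.850000]

1.26021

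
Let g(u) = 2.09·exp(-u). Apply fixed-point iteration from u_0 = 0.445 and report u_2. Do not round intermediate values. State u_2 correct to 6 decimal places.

0.547628

u_1 = g(0.445000) = 1.339323
u_2 = g(1.339323) = 0.547628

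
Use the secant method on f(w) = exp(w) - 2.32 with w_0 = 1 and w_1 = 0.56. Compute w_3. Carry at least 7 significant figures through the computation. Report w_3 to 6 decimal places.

f(w_0) = 0.398282, f(w_1) = -0.569327
w_2 = 0.560000 - (-0.569327)·(0.560000 - 1.000000)/(-0.569327 - (0.398282)) = 0.818890; f(w_2) = -0.052020
w_3 = 0.818890 - (-0.052020)·(0.818890 - 0.560000)/(-0.052020 - (-0.569327)) = 0.844923; f(w_3) = 0.007799

0.844923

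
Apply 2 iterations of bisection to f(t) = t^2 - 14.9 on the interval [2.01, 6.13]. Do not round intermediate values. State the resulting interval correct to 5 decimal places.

f(2.010000) = -10.859900, f(6.130000) = 22.676900 (opposite signs)
step 1: m = 4.070000, f(m) = 1.664900 > 0 → root in [2.010000, 4.070000]
step 2: m = 3.040000, f(m) = -5.658400 < 0 → root in [3.040000, 4.070000]

[3.04000, 4.07000]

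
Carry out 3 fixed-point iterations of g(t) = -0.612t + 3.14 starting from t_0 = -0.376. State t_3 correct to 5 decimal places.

t_1 = g(-0.376000) = 3.370112
t_2 = g(3.370112) = 1.077491
t_3 = g(1.077491) = 2.480575

2.48058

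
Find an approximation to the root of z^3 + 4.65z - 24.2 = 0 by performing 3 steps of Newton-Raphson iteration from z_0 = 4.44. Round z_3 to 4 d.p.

Newton update: z ← z − f(z)/f'(z).
f'(z) = 3z^2 + 4.65
z_0 = 4.440000: f = 83.974384, f' = 63.790800 → z_1 = 4.440000 - (83.974384)/(63.790800) = 3.123597
z_1 = 3.123597: f = 20.801228, f' = 33.920580 → z_2 = 3.123597 - (20.801228)/(33.920580) = 2.510364
z_2 = 2.510364: f = 3.293324, f' = 23.555782 → z_3 = 2.510364 - (3.293324)/(23.555782) = 2.370554

2.3706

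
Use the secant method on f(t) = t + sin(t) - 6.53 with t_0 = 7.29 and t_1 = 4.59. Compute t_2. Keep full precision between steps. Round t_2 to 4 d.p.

6.3349

Secant update: t_(k+1) = t_k − f(t_k)·(t_k − t_(k-1))/(f(t_k) − f(t_(k-1))).
f(t_0) = 1.605133, f(t_1) = -2.932520
t_2 = 4.590000 - (-2.932520)·(4.590000 - 7.290000)/(-2.932520 - (1.605133)) = 6.334912; f(t_2) = -0.143385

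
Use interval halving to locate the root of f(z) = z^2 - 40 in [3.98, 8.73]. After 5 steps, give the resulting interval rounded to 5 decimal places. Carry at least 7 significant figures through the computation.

[6.20656, 6.35500]

f(3.980000) = -24.159600, f(8.730000) = 36.212900 (opposite signs)
step 1: m = 6.355000, f(m) = 0.386025 > 0 → root in [3.980000, 6.355000]
step 2: m = 5.167500, f(m) = -13.296944 < 0 → root in [5.167500, 6.355000]
step 3: m = 5.761250, f(m) = -6.807998 < 0 → root in [5.761250, 6.355000]
step 4: m = 6.058125, f(m) = -3.299121 < 0 → root in [6.058125, 6.355000]
step 5: m = 6.206563, f(m) = -1.478582 < 0 → root in [6.206563, 6.355000]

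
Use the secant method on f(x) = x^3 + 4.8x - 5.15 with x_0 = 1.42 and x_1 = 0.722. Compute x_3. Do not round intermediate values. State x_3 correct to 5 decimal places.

f(x_0) = 4.529288, f(x_1) = -1.308033
x_2 = 0.722000 - (-1.308033)·(0.722000 - 1.420000)/(-1.308033 - (4.529288)) = 0.878409; f(x_2) = -0.255857
x_3 = 0.878409 - (-0.255857)·(0.878409 - 0.722000)/(-0.255857 - (-1.308033)) = 0.916442; f(x_3) = 0.018613

0.91644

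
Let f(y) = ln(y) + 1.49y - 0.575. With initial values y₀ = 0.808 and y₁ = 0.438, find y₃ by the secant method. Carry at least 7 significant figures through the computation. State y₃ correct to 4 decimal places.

0.6637

f(y_0) = 0.415727, f(y_1) = -0.747916
y_2 = 0.438000 - (-0.747916)·(0.438000 - 0.808000)/(-0.747916 - (0.415727)) = 0.675813; f(y_2) = 0.040121
y_3 = 0.675813 - (0.040121)·(0.675813 - 0.438000)/(0.040121 - (-0.747916)) = 0.663705; f(y_3) = 0.004003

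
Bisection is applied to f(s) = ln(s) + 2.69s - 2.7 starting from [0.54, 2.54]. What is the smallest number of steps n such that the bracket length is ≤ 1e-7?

Initial width b − a = 2.54 − 0.54 = 2.000000.
After n steps the width is (b−a)/2^n; need (b−a)/2^n ≤ 1e-7.
So n ≥ log₂(2.000000/1e-7) = log₂(20000000.0000) ≈ 24.2535.
Hence n = 25.

25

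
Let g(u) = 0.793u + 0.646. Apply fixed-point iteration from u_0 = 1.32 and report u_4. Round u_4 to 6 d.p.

u_1 = g(1.320000) = 1.692760
u_2 = g(1.692760) = 1.988359
u_3 = g(1.988359) = 2.222768
u_4 = g(2.222768) = 2.408655

2.408655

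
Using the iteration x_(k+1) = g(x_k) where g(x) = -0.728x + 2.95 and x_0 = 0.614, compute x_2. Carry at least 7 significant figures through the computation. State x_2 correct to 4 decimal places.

x_1 = g(0.614000) = 2.503008
x_2 = g(2.503008) = 1.127810

1.1278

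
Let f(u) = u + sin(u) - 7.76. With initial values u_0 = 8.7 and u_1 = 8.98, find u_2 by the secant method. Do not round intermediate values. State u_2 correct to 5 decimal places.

-0.79140

f(u_0) = 1.602969, f(u_1) = 1.650257
u_2 = 8.980000 - (1.650257)·(8.980000 - 8.700000)/(1.650257 - (1.602969)) = -0.791399; f(u_2) = -9.262735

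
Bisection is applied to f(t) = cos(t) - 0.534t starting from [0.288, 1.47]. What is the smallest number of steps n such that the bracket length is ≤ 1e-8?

Initial width b − a = 1.47 − 0.288 = 1.182000.
After n steps the width is (b−a)/2^n; need (b−a)/2^n ≤ 1e-8.
So n ≥ log₂(1.182000/1e-8) = log₂(118200000.0000) ≈ 26.8167.
Hence n = 27.

27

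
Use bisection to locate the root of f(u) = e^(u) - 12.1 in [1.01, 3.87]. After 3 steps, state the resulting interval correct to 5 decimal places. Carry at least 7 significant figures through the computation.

[2.44000, 2.79750]

f(1.010000) = -9.354399, f(3.870000) = 35.842386 (opposite signs)
step 1: m = 2.440000, f(m) = -0.626959 < 0 → root in [2.440000, 3.870000]
step 2: m = 3.155000, f(m) = 11.353037 > 0 → root in [2.440000, 3.155000]
step 3: m = 2.797500, f(m) = 4.303587 > 0 → root in [2.440000, 2.797500]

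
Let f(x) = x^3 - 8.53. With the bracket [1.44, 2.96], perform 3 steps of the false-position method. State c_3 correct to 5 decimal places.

f(1.440000) = -5.544016, f(2.960000) = 17.404336
step 1: c = 1.807212, f(c) = -2.627621 < 0 → new bracket [1.807212, 2.960000]
step 2: c = 1.958425, f(c) = -1.018605 < 0 → new bracket [1.958425, 2.960000]
step 3: c = 2.013802, f(c) = -0.363233 < 0 → new bracket [2.013802, 2.960000]

2.01380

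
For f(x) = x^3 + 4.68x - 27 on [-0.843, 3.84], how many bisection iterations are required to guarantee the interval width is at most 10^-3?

Initial width b − a = 3.84 − -0.843 = 4.683000.
After n steps the width is (b−a)/2^n; need (b−a)/2^n ≤ 10^-3.
So n ≥ log₂(4.683000/10^-3) = log₂(4683.0000) ≈ 12.1932.
Hence n = 13.

13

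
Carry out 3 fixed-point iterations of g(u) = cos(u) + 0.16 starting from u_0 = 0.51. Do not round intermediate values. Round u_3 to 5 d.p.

0.94229

u_1 = g(0.510000) = 1.032745
u_2 = g(1.032745) = 0.672464
u_3 = g(0.672464) = 0.942289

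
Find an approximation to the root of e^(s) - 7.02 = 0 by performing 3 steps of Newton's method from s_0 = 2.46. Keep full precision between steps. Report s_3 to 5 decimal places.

f'(s) = e^(s)
s_0 = 2.460000: f = 4.684812, f' = 11.704812 → s_1 = 2.460000 - (4.684812)/(11.704812) = 2.059753
s_1 = 2.059753: f = 0.824035, f' = 7.844035 → s_2 = 2.059753 - (0.824035)/(7.844035) = 1.954701
s_2 = 1.954701: f = 0.041807, f' = 7.061807 → s_3 = 1.954701 - (0.041807)/(7.061807) = 1.948781

1.94878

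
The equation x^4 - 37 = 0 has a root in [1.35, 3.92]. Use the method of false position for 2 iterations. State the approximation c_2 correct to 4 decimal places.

False-position update: c = (a·f(b) − b·f(a))/(f(b) − f(a)); replace the endpoint whose sign matches f(c).
f(1.350000) = -33.678494, f(3.920000) = 199.126249
step 1: c = 1.721787, f(c) = -28.211445 < 0 → new bracket [1.721787, 3.920000]
step 2: c = 1.994574, f(c) = -21.172933 < 0 → new bracket [1.994574, 3.920000]

1.9946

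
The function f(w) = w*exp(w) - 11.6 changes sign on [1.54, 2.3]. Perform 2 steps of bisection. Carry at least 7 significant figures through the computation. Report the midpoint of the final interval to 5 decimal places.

1.82500

f(1.540000) = -4.416531, f(2.300000) = 11.340620 (opposite signs)
step 1: m = 1.920000, f(m) = 1.496240 > 0 → root in [1.540000, 1.920000]
step 2: m = 1.730000, f(m) = -1.841669 < 0 → root in [1.730000, 1.920000]
Midpoint of [1.730000, 1.920000] = 1.825000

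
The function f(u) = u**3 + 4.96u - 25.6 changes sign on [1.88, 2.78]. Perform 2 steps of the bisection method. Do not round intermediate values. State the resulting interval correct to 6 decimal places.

[2.330000, 2.555000]

f(1.880000) = -9.630528, f(2.780000) = 9.673752 (opposite signs)
step 1: m = 2.330000, f(m) = -1.393863 < 0 → root in [2.330000, 2.780000]
step 2: m = 2.555000, f(m) = 3.751904 > 0 → root in [2.330000, 2.555000]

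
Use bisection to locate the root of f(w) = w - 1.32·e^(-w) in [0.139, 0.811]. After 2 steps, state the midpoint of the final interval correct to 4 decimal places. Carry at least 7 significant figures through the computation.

0.7270

f(0.139000) = -1.009701, f(0.811000) = 0.224374 (opposite signs)
step 1: m = 0.475000, f(m) = -0.345888 < 0 → root in [0.475000, 0.811000]
step 2: m = 0.643000, f(m) = -0.050941 < 0 → root in [0.643000, 0.811000]
Midpoint of [0.643000, 0.811000] = 0.727000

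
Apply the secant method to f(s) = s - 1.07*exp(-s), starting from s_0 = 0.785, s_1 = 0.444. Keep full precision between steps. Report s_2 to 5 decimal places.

0.59724

f(s_0) = 0.296952, f(s_1) = -0.242368
s_2 = 0.444000 - (-0.242368)·(0.444000 - 0.785000)/(-0.242368 - (0.296952)) = 0.597244; f(s_2) = 0.008395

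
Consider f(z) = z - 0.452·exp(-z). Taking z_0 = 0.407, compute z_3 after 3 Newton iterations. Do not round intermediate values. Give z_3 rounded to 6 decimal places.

f'(z) = 1 + 0.452·exp(-z)
z_0 = 0.407000: f = 0.106129, f' = 1.300871 → z_1 = 0.407000 - (0.106129)/(1.300871) = 0.325417
z_1 = 0.325417: f = -0.001029, f' = 1.326446 → z_2 = 0.325417 - (-0.001029)/(1.326446) = 0.326193
z_2 = 0.326193: f = -0.000000, f' = 1.326193 → z_3 = 0.326193 - (-0.000000)/(1.326193) = 0.326193

0.326193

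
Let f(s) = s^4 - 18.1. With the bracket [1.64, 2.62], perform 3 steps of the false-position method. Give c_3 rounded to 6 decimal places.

2.045053

False-position update: c = (a·f(b) − b·f(a))/(f(b) − f(a)); replace the endpoint whose sign matches f(c).
f(1.640000) = -10.866052, f(2.620000) = 29.019987
step 1: c = 1.906979, f(c) = -4.875369 < 0 → new bracket [1.906979, 2.620000]
step 2: c = 2.009537, f(c) = -1.792628 < 0 → new bracket [2.009537, 2.620000]
step 3: c = 2.045053, f(c) = -0.608864 < 0 → new bracket [2.045053, 2.620000]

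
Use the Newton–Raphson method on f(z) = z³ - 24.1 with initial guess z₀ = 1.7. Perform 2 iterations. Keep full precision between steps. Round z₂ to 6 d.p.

f'(z) = 3z²
z_0 = 1.700000: f = -19.187000, f' = 8.670000 → z_1 = 1.700000 - (-19.187000)/(8.670000) = 3.913033
z_1 = 3.913033: f = 35.815706, f' = 45.935492 → z_2 = 3.913033 - (35.815706)/(45.935492) = 3.133338

3.133338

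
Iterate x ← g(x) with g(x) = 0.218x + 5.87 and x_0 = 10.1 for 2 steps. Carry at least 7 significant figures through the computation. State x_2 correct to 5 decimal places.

7.62965

x_1 = g(10.100000) = 8.071800
x_2 = g(8.071800) = 7.629652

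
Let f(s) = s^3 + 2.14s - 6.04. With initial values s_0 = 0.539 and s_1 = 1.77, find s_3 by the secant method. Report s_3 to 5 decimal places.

Secant update: s_(k+1) = s_k − f(s_k)·(s_k − s_(k-1))/(f(s_k) − f(s_(k-1))).
f(s_0) = -4.729949, f(s_1) = 3.293033
s_2 = 1.770000 - (3.293033)·(1.770000 - 0.539000)/(3.293033 - (-4.729949)) = 1.264736; f(s_2) = -1.310447
s_3 = 1.264736 - (-1.310447)·(1.264736 - 1.770000)/(-1.310447 - (3.293033)) = 1.408567; f(s_3) = -0.230986

1.40857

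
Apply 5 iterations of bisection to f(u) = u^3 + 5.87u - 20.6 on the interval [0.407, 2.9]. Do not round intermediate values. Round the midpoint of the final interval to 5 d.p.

f(0.407000) = -18.143491, f(2.900000) = 20.812000 (opposite signs)
step 1: m = 1.653500, f(m) = -6.373183 < 0 → root in [1.653500, 2.900000]
step 2: m = 2.276750, f(m) = 4.566262 > 0 → root in [1.653500, 2.276750]
step 3: m = 1.965125, f(m) = -1.475961 < 0 → root in [1.965125, 2.276750]
step 4: m = 2.120938, f(m) = 1.390677 > 0 → root in [1.965125, 2.120938]
step 5: m = 2.043031, f(m) = -0.079842 < 0 → root in [2.043031, 2.120938]
Midpoint of [2.043031, 2.120938] = 2.081984

2.08198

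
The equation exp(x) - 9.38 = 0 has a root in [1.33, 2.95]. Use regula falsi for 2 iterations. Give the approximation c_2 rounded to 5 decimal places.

False-position update: c = (a·f(b) − b·f(a))/(f(b) − f(a)); replace the endpoint whose sign matches f(c).
f(1.330000) = -5.598957, f(2.950000) = 9.725954
step 1: c = 1.921867, f(c) = -2.546294 < 0 → new bracket [1.921867, 2.950000]
step 2: c = 2.135188, f(c) = -0.921362 < 0 → new bracket [2.135188, 2.950000]

2.13519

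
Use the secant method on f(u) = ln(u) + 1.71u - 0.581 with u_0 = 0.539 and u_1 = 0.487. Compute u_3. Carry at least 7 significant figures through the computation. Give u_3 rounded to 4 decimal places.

f(u_0) = -0.277350, f(u_1) = -0.467721
u_2 = 0.487000 - (-0.467721)·(0.487000 - 0.539000)/(-0.467721 - (-0.277350)) = 0.614758; f(u_2) = -0.016290
u_3 = 0.614758 - (-0.016290)·(0.614758 - 0.487000)/(-0.016290 - (-0.467721)) = 0.619368; f(u_3) = -0.000935

0.6194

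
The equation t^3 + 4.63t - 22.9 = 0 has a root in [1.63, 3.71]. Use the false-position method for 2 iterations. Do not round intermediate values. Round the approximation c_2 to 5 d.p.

f(1.630000) = -11.022353, f(3.710000) = 45.342111
step 1: c = 2.036754, f(c) = -5.020619 < 0 → new bracket [2.036754, 3.710000]
step 2: c = 2.203559, f(c) = -1.997764 < 0 → new bracket [2.203559, 3.710000]

2.20356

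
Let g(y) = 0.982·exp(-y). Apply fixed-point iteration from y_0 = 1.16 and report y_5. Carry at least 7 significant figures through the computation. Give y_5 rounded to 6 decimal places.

y_1 = g(1.160000) = 0.307843
y_2 = g(0.307843) = 0.721800
y_3 = g(0.721800) = 0.477131
y_4 = g(0.477131) = 0.609391
y_5 = g(0.609391) = 0.533896

0.533896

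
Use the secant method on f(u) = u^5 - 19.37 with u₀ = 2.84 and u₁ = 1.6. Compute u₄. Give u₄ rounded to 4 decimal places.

f(u_0) = 165.383086, f(u_1) = -8.884240
u_2 = 1.600000 - (-8.884240)·(1.600000 - 2.840000)/(-8.884240 - (165.383086)) = 1.663216; f(u_2) = -6.642501
u_3 = 1.663216 - (-6.642501)·(1.663216 - 1.600000)/(-6.642501 - (-8.884240)) = 1.850531; f(u_3) = 2.331094
u_4 = 1.850531 - (2.331094)·(1.850531 - 1.663216)/(2.331094 - (-6.642501)) = 1.801872; f(u_4) = -0.375882

1.8019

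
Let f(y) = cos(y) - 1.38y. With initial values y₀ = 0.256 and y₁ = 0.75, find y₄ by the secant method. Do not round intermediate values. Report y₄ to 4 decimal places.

f(y_0) = 0.614131, f(y_1) = -0.303311
y_2 = 0.750000 - (-0.303311)·(0.750000 - 0.256000)/(-0.303311 - (0.614131)) = 0.586681; f(y_2) = 0.023163
y_3 = 0.586681 - (0.023163)·(0.586681 - 0.750000)/(0.023163 - (-0.303311)) = 0.598268; f(y_3) = 0.000702
y_4 = 0.598268 - (0.000702)·(0.598268 - 0.586681)/(0.000702 - (0.023163)) = 0.598630; f(y_4) = -0.000002

0.5986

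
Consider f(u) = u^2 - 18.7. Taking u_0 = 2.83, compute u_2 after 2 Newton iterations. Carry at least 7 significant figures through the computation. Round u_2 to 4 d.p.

4.3408

Newton update: u ← u − f(u)/f'(u).
f'(u) = 2u
u_0 = 2.830000: f = -10.691100, f' = 5.660000 → u_1 = 2.830000 - (-10.691100)/(5.660000) = 4.718887
u_1 = 4.718887: f = 3.567894, f' = 9.437774 → u_2 = 4.718887 - (3.567894)/(9.437774) = 4.340843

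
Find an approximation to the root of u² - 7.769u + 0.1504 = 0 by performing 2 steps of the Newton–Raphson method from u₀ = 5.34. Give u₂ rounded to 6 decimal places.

Newton update: u ← u − f(u)/f'(u).
f'(u) = 2u - 7.769
u_0 = 5.340000: f = -12.820460, f' = 2.911000 → u_1 = 5.340000 - (-12.820460)/(2.911000) = 9.744143
u_1 = 9.744143: f = 19.396475, f' = 11.719286 → u_2 = 9.744143 - (19.396475)/(11.719286) = 8.089053

8.089053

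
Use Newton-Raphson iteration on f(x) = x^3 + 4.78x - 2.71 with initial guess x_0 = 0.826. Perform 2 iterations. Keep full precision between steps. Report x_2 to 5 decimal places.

0.53514

f'(x) = 3x^2 + 4.78
x_0 = 0.826000: f = 1.801840, f' = 6.826828 → x_1 = 0.826000 - (1.801840)/(6.826828) = 0.562065
x_1 = 0.562065: f = 0.154236, f' = 5.727751 → x_2 = 0.562065 - (0.154236)/(5.727751) = 0.535137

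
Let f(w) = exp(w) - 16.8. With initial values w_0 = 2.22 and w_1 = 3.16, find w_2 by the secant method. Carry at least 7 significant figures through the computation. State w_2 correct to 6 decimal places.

f(w_0) = -7.592669, f(w_1) = 6.770596
w_2 = 3.160000 - (6.770596)·(3.160000 - 2.220000)/(6.770596 - (-7.592669)) = 2.716900; f(w_2) = -1.666661

2.716900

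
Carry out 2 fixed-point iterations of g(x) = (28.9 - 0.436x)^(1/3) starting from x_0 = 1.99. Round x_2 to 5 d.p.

x_1 = g(1.990000) = 3.037758
x_2 = g(3.037758) = 3.021167

3.02117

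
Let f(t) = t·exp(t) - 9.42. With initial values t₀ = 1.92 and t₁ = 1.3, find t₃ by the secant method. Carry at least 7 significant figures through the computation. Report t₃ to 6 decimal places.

f(t_0) = 3.676240, f(t_1) = -4.649914
t_2 = 1.300000 - (-4.649914)·(1.300000 - 1.920000)/(-4.649914 - (3.676240)) = 1.646252; f(t_2) = -0.880068
t_3 = 1.646252 - (-0.880068)·(1.646252 - 1.300000)/(-0.880068 - (-4.649914)) = 1.727084; f(t_3) = 0.293520

1.727084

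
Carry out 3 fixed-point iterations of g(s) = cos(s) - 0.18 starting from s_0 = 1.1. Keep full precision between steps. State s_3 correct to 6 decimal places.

s_1 = g(1.100000) = 0.273596
s_2 = g(0.273596) = 0.782805
s_3 = g(0.782805) = 0.528938

0.528938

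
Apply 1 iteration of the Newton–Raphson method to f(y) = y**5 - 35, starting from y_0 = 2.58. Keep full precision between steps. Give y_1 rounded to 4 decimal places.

f'(y) = 5y**4
y_0 = 2.580000: f = 79.313765, f' = 221.538305 → y_1 = 2.580000 - (79.313765)/(221.538305) = 2.221986

2.2220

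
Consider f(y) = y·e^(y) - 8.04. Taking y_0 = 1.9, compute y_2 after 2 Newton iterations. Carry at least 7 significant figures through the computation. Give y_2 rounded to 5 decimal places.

1.61061

f'(y) = (y + 1)·e^(y)
y_0 = 1.900000: f = 4.663199, f' = 19.389094 → y_1 = 1.900000 - (4.663199)/(19.389094) = 1.659494
y_1 = 1.659494: f = 0.683375, f' = 13.980024 → y_2 = 1.659494 - (0.683375)/(13.980024) = 1.610611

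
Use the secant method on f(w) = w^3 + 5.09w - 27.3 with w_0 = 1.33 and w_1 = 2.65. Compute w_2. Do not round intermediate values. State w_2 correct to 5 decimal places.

f(w_0) = -18.177663, f(w_1) = 4.798125
w_2 = 2.650000 - (4.798125)·(2.650000 - 1.330000)/(4.798125 - (-18.177663)) = 2.374339; f(w_2) = -1.829309

2.37434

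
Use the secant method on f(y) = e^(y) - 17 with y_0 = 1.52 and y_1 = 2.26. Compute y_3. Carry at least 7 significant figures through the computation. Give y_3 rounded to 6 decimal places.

Secant update: y_(k+1) = y_k − f(y_k)·(y_k − y_(k-1))/(f(y_k) − f(y_(k-1))).
f(y_0) = -12.427775, f(y_1) = -7.416911
y_2 = 2.260000 - (-7.416911)·(2.260000 - 1.520000)/(-7.416911 - (-12.427775)) = 3.355323; f(y_2) = 11.654855
y_3 = 3.355323 - (11.654855)·(3.355323 - 2.260000)/(11.654855 - (-7.416911)) = 2.685965; f(y_3) = -2.327641

2.685965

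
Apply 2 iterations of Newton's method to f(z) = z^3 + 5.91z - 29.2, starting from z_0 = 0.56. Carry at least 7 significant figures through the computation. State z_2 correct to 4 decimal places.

Newton update: z ← z − f(z)/f'(z).
f'(z) = 3z^2 + 5.91
z_0 = 0.560000: f = -25.714784, f' = 6.850800 → z_1 = 0.560000 - (-25.714784)/(6.850800) = 4.313545
z_1 = 4.313545: f = 76.553743, f' = 61.730004 → z_2 = 4.313545 - (76.553743)/(61.730004) = 3.073406

3.0734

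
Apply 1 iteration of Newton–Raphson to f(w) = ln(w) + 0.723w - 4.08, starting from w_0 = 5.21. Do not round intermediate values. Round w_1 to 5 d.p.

Newton update: w ← w − f(w)/f'(w).
f'(w) = 1/w + 0.723
w_0 = 5.210000: f = 1.337410, f' = 0.914939 → w_1 = 5.210000 - (1.337410)/(0.914939) = 3.748252

3.74825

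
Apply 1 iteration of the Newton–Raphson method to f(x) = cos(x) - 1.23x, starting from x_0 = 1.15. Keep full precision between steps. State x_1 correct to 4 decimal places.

f'(x) = -sin(x) - 1.23
x_0 = 1.150000: f = -1.006013, f' = -2.142764 → x_1 = 1.150000 - (-1.006013)/(-2.142764) = 0.680507

0.6805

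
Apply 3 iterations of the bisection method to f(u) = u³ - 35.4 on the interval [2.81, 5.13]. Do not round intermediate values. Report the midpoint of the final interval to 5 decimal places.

3.24500

f(2.810000) = -13.211959, f(5.130000) = 99.605697 (opposite signs)
step 1: m = 3.970000, f(m) = 27.170773 > 0 → root in [2.810000, 3.970000]
step 2: m = 3.390000, f(m) = 3.558219 > 0 → root in [2.810000, 3.390000]
step 3: m = 3.100000, f(m) = -5.609000 < 0 → root in [3.100000, 3.390000]
Midpoint of [3.100000, 3.390000] = 3.245000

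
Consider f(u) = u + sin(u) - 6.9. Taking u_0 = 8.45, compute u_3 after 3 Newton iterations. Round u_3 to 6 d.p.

8.495092

Newton update: u ← u − f(u)/f'(u).
f'(u) = 1 + cos(u)
u_0 = 8.450000: f = 2.377577, f' = 0.438648 → u_1 = 8.450000 - (2.377577)/(0.438648) = 3.029763
u_1 = 3.029763: f = -3.758640, f' = 0.006246 → u_2 = 3.029763 - (-3.758640)/(0.006246) = 604.752234
u_2 = 604.752234: f = 598.852224, f' = 1.004352 → u_3 = 604.752234 - (598.852224)/(1.004352) = 8.495092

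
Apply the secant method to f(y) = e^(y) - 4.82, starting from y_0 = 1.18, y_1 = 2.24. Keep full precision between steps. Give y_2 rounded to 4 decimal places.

f(y_0) = -1.565626, f(y_1) = 4.573331
y_2 = 2.240000 - (4.573331)·(2.240000 - 1.180000)/(4.573331 - (-1.565626)) = 1.450333; f(y_2) = -0.555465

1.4503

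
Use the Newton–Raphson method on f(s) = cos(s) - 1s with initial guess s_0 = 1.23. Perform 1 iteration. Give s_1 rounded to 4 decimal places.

0.7689

f'(s) = -sin(s) - 1
s_0 = 1.230000: f = -0.895762, f' = -1.942489 → s_1 = 1.230000 - (-0.895762)/(-1.942489) = 0.768858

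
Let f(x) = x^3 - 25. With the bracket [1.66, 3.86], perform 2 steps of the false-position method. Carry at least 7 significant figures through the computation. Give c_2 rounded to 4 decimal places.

2.8071

f(1.660000) = -20.425704, f(3.860000) = 32.512456
step 1: c = 2.508850, f(c) = -9.208477 < 0 → new bracket [2.508850, 3.860000]
step 2: c = 2.807070, f(c) = -2.881286 < 0 → new bracket [2.807070, 3.860000]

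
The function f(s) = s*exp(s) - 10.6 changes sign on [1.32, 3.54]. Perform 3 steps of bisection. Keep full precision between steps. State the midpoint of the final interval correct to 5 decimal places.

f(1.320000) = -5.658684, f(3.540000) = 111.412894 (opposite signs)
step 1: m = 2.430000, f(m) = 17.002083 > 0 → root in [1.320000, 2.430000]
step 2: m = 1.875000, f(m) = 1.626536 > 0 → root in [1.320000, 1.875000]
step 3: m = 1.597500, f(m) = -2.707287 < 0 → root in [1.597500, 1.875000]
Midpoint of [1.597500, 1.875000] = 1.736250

1.73625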